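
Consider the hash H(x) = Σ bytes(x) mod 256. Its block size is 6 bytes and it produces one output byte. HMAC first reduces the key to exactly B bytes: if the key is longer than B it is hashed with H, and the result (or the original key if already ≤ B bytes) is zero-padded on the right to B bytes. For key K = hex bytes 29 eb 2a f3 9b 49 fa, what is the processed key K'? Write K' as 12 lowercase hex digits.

|K| = 7 > B = 6, so first hash the key.
H(K): sum = 41+235+42+243+155+73+250 = 1039; mod 256 = 15 → 0f.
Zero-pad H(K) = 0f to 6 bytes: K' = 0f 00 00 00 00 00.

0f0000000000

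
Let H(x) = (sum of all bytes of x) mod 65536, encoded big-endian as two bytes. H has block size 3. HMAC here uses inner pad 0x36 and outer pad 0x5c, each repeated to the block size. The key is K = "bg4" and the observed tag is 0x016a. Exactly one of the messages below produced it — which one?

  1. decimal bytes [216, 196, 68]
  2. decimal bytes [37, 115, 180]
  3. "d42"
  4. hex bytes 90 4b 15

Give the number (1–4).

Key "bg4" = 62 67 34 is exactly B = 3 bytes: K' = 62 67 34.
K' ⊕ ipad = 54 51 02; K' ⊕ opad = 3e 3b 68.
m1: inner = H(54 51 02 d8 c4 44) = 02 87; tag = H(3e 3b 68 02 87) = 016a ← matches
m2: inner = H(54 51 02 25 73 b4) = 01 f3; tag = H(3e 3b 68 01 f3) = 01d5
m3: inner = H(54 51 02 64 34 32) = 01 71; tag = H(3e 3b 68 01 71) = 0153
m4: inner = H(54 51 02 90 4b 15) = 01 97; tag = H(3e 3b 68 01 97) = 0179

1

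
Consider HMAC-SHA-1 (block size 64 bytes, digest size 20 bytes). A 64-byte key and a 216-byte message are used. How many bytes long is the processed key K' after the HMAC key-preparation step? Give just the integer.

64

Key is 64 ≤ 64 bytes, zero-padded: |K'| = 64.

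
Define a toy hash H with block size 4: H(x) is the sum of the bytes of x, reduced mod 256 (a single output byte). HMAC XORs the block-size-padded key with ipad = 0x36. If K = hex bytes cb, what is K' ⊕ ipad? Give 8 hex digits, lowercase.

fd363636

Key hex bytes cb is 1 byte ≤ B = 4; zero-pad to 4 bytes: K' = cb 00 00 00.
XOR each byte with 0x36: cb⊕36=fd, 00⊕36=36, 00⊕36=36, 00⊕36=36.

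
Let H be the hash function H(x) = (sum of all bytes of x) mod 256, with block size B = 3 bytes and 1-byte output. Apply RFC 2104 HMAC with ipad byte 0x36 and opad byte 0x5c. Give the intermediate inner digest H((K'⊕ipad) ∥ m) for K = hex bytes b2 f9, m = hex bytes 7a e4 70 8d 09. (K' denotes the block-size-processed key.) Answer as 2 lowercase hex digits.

ed

Key hex bytes b2 f9 is 2 bytes ≤ B = 3; zero-pad to 3 bytes: K' = b2 f9 00.
K' ⊕ ipad = 84 cf 36.
Inner input = 84 cf 36 ∥ 7a e4 70 8d 09.
Inner hash: sum = 132+207+54+122+228+112+141+9 = 1005; mod 256 = 237 → ed.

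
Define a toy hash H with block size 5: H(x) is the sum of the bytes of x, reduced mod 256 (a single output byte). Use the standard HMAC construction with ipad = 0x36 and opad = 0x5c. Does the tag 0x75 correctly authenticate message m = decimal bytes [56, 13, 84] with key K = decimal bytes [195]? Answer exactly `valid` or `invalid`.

Key decimal bytes [195] = c3 is 1 byte ≤ B = 5; zero-pad to 5 bytes: K' = c3 00 00 00 00.
K' ⊕ ipad = f5 36 36 36 36; K' ⊕ opad = 9f 5c 5c 5c 5c.
Inner hash: sum = 245+54+54+54+54+56+13+84 = 614; mod 256 = 102 → 66.
Outer hash (recomputed tag): sum = 159+92+92+92+92+102 = 629; mod 256 = 117 → 75.
Recomputed tag = 75; claimed = 75 → match.

valid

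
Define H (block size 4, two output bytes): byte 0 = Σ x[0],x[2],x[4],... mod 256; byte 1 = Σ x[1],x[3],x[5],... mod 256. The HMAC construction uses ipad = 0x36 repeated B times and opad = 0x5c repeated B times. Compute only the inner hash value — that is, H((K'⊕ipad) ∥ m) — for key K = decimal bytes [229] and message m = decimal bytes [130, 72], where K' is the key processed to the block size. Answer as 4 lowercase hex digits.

Key decimal bytes [229] = e5 is 1 byte ≤ B = 4; zero-pad to 4 bytes: K' = e5 00 00 00.
K' ⊕ ipad = d3 36 36 36.
Inner input = d3 36 36 36 ∥ 82 48.
Inner hash: even-index sum = 395 mod 256 = 139; odd-index sum = 180 mod 256 = 180 → 8b b4.

8bb4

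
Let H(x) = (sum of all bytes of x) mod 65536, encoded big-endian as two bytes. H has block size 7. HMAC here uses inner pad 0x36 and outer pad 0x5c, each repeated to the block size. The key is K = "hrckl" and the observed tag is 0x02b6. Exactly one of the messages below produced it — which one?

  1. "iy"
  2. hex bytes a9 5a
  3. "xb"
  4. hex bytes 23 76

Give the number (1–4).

Key "hrckl" = 68 72 63 6b 6c is 5 bytes ≤ B = 7; zero-pad to 7 bytes: K' = 68 72 63 6b 6c 00 00.
K' ⊕ ipad = 5e 44 55 5d 5a 36 36; K' ⊕ opad = 34 2e 3f 37 30 5c 5c.
m1: inner = H(5e 44 55 5d 5a 36 36 69 79) = 02 fc; tag = H(34 2e 3f 37 30 5c 5c 02 fc) = 02be
m2: inner = H(5e 44 55 5d 5a 36 36 a9 5a) = 03 1d; tag = H(34 2e 3f 37 30 5c 5c 03 1d) = 01e0
m3: inner = H(5e 44 55 5d 5a 36 36 78 62) = 02 f4; tag = H(34 2e 3f 37 30 5c 5c 02 f4) = 02b6 ← matches
m4: inner = H(5e 44 55 5d 5a 36 36 23 76) = 02 b3; tag = H(34 2e 3f 37 30 5c 5c 02 b3) = 0275

3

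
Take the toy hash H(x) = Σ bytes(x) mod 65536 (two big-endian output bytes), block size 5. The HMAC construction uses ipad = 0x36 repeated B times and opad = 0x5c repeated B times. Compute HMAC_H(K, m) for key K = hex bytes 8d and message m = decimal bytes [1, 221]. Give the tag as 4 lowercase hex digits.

02b4

Key hex bytes 8d is 1 byte ≤ B = 5; zero-pad to 5 bytes: K' = 8d 00 00 00 00.
K' ⊕ ipad = bb 36 36 36 36.  K' ⊕ opad = d1 5c 5c 5c 5c.
Inner input = (K'⊕ipad) ∥ m = bb 36 36 36 36 ∥ 01 dd.
Inner hash: sum = 187+54+54+54+54+1+221 = 625 → 02 71.
Outer input = (K'⊕opad) ∥ inner = d1 5c 5c 5c 5c ∥ 02 71.
Outer hash (tag): sum = 209+92+92+92+92+2+113 = 692 → 02 b4.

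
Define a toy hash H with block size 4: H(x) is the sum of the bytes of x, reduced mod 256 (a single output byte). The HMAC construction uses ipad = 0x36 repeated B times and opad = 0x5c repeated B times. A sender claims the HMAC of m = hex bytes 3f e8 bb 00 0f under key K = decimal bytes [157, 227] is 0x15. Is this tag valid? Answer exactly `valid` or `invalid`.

Key decimal bytes [157, 227] = 9d e3 is 2 bytes ≤ B = 4; zero-pad to 4 bytes: K' = 9d e3 00 00.
K' ⊕ ipad = ab d5 36 36; K' ⊕ opad = c1 bf 5c 5c.
Inner hash: sum = 171+213+54+54+63+232+187+0+15 = 989; mod 256 = 221 → dd.
Outer hash (recomputed tag): sum = 193+191+92+92+221 = 789; mod 256 = 21 → 15.
Recomputed tag = 15; claimed = 15 → match.

valid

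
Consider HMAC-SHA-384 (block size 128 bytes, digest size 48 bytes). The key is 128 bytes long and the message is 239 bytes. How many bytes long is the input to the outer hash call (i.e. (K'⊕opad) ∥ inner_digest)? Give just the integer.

Key is 128 ≤ 128 bytes, zero-padded: |K'| = 128.
Outer input = (K'⊕opad) ∥ H(inner) → 128 + 48 = 176 bytes.

176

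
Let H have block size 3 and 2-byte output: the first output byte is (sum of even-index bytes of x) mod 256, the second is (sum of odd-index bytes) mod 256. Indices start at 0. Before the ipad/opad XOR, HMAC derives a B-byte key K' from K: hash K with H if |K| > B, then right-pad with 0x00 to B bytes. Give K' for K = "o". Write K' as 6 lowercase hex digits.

6f0000

Key "o" = 6f is 1 byte ≤ B = 3; zero-pad to 3 bytes: K' = 6f 00 00.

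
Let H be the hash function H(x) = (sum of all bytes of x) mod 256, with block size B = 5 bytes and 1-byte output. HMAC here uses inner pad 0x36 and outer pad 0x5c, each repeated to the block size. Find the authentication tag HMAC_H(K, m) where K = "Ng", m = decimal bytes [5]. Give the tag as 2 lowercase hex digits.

Key "Ng" = 4e 67 is 2 bytes ≤ B = 5; zero-pad to 5 bytes: K' = 4e 67 00 00 00.
K' ⊕ ipad = 78 51 36 36 36.  K' ⊕ opad = 12 3b 5c 5c 5c.
Inner input = (K'⊕ipad) ∥ m = 78 51 36 36 36 ∥ 05.
Inner hash: sum = 120+81+54+54+54+5 = 368; mod 256 = 112 → 70.
Outer input = (K'⊕opad) ∥ inner = 12 3b 5c 5c 5c ∥ 70.
Outer hash (tag): sum = 18+59+92+92+92+112 = 465; mod 256 = 209 → d1.

d1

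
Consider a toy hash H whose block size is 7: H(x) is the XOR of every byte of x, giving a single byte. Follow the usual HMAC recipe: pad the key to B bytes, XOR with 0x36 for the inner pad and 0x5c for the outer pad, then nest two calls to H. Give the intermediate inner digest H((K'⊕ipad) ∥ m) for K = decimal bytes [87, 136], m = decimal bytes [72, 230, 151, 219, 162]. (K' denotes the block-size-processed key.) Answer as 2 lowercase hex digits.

a9

Key decimal bytes [87, 136] = 57 88 is 2 bytes ≤ B = 7; zero-pad to 7 bytes: K' = 57 88 00 00 00 00 00.
K' ⊕ ipad = 61 be 36 36 36 36 36.
Inner input = 61 be 36 36 36 36 36 ∥ 48 e6 97 db a2.
Inner hash: XOR 61⊕be⊕36⊕36⊕36⊕36⊕36⊕48⊕e6⊕97⊕db⊕a2 = a9.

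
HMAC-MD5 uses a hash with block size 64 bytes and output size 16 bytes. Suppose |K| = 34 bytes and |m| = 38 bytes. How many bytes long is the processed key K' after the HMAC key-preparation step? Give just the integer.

64

Key is 34 ≤ 64 bytes, zero-padded: |K'| = 64.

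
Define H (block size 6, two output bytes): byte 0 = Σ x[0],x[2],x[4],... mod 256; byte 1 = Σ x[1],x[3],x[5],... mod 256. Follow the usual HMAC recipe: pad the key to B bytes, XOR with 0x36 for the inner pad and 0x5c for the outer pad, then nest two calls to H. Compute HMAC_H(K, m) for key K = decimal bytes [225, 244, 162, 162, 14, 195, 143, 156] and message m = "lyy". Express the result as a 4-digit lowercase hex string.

9b09

Key decimal bytes [225, 244, 162, 162, 14, 195, 143, 156] = e1 f4 a2 a2 0e c3 8f 9c is 8 bytes > B = 6, so hash it first: H(key) = 20 f5, then zero-pad to 6 bytes: K' = 20 f5 00 00 00 00.
K' ⊕ ipad = 16 c3 36 36 36 36.  K' ⊕ opad = 7c a9 5c 5c 5c 5c.
Inner input = (K'⊕ipad) ∥ m = 16 c3 36 36 36 36 ∥ 6c 79 79.
Inner hash: even-index sum = 359 mod 256 = 103; odd-index sum = 424 mod 256 = 168 → 67 a8.
Outer input = (K'⊕opad) ∥ inner = 7c a9 5c 5c 5c 5c ∥ 67 a8.
Outer hash (tag): even-index sum = 411 mod 256 = 155; odd-index sum = 521 mod 256 = 9 → 9b 09.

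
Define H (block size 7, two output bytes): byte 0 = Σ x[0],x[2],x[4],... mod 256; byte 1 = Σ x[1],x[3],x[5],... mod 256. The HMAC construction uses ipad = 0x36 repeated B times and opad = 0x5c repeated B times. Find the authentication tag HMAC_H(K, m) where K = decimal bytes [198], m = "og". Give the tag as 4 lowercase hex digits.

Key decimal bytes [198] = c6 is 1 byte ≤ B = 7; zero-pad to 7 bytes: K' = c6 00 00 00 00 00 00.
K' ⊕ ipad = f0 36 36 36 36 36 36.  K' ⊕ opad = 9a 5c 5c 5c 5c 5c 5c.
Inner input = (K'⊕ipad) ∥ m = f0 36 36 36 36 36 36 ∥ 6f 67.
Inner hash: even-index sum = 505 mod 256 = 249; odd-index sum = 273 mod 256 = 17 → f9 11.
Outer input = (K'⊕opad) ∥ inner = 9a 5c 5c 5c 5c 5c 5c ∥ f9 11.
Outer hash (tag): even-index sum = 447 mod 256 = 191; odd-index sum = 525 mod 256 = 13 → bf 0d.

bf0d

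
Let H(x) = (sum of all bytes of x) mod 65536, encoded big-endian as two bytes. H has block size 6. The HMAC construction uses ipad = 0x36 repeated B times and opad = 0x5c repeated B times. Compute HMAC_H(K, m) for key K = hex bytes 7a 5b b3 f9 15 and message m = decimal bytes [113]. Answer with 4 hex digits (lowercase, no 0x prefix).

Key hex bytes 7a 5b b3 f9 15 is 5 bytes ≤ B = 6; zero-pad to 6 bytes: K' = 7a 5b b3 f9 15 00.
K' ⊕ ipad = 4c 6d 85 cf 23 36.  K' ⊕ opad = 26 07 ef a5 49 5c.
Inner input = (K'⊕ipad) ∥ m = 4c 6d 85 cf 23 36 ∥ 71.
Inner hash: sum = 76+109+133+207+35+54+113 = 727 → 02 d7.
Outer input = (K'⊕opad) ∥ inner = 26 07 ef a5 49 5c ∥ 02 d7.
Outer hash (tag): sum = 38+7+239+165+73+92+2+215 = 831 → 03 3f.

033f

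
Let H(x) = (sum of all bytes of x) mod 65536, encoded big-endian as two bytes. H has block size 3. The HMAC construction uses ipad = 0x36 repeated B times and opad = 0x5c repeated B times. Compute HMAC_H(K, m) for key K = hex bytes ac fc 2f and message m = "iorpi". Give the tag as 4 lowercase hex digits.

Key hex bytes ac fc 2f is exactly B = 3 bytes: K' = ac fc 2f.
K' ⊕ ipad = 9a ca 19.  K' ⊕ opad = f0 a0 73.
Inner input = (K'⊕ipad) ∥ m = 9a ca 19 ∥ 69 6f 72 70 69.
Inner hash: sum = 154+202+25+105+111+114+112+105 = 928 → 03 a0.
Outer input = (K'⊕opad) ∥ inner = f0 a0 73 ∥ 03 a0.
Outer hash (tag): sum = 240+160+115+3+160 = 678 → 02 a6.

02a6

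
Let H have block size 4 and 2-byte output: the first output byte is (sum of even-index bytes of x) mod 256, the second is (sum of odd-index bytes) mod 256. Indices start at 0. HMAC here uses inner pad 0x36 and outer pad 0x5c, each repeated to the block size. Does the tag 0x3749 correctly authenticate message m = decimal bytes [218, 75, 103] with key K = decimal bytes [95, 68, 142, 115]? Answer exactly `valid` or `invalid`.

Key decimal bytes [95, 68, 142, 115] = 5f 44 8e 73 is exactly B = 4 bytes: K' = 5f 44 8e 73.
K' ⊕ ipad = 69 72 b8 45; K' ⊕ opad = 03 18 d2 2f.
Inner hash: even-index sum = 610 mod 256 = 98; odd-index sum = 258 mod 256 = 2 → 62 02.
Outer hash (recomputed tag): even-index sum = 311 mod 256 = 55; odd-index sum = 73 mod 256 = 73 → 37 49.
Recomputed tag = 3749; claimed = 3749 → match.

valid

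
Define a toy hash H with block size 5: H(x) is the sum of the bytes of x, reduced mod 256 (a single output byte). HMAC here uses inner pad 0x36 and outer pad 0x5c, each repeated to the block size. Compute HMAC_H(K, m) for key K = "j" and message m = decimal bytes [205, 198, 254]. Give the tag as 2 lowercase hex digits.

Key "j" = 6a is 1 byte ≤ B = 5; zero-pad to 5 bytes: K' = 6a 00 00 00 00.
K' ⊕ ipad = 5c 36 36 36 36.  K' ⊕ opad = 36 5c 5c 5c 5c.
Inner input = (K'⊕ipad) ∥ m = 5c 36 36 36 36 ∥ cd c6 fe.
Inner hash: sum = 92+54+54+54+54+205+198+254 = 965; mod 256 = 197 → c5.
Outer input = (K'⊕opad) ∥ inner = 36 5c 5c 5c 5c ∥ c5.
Outer hash (tag): sum = 54+92+92+92+92+197 = 619; mod 256 = 107 → 6b.

6b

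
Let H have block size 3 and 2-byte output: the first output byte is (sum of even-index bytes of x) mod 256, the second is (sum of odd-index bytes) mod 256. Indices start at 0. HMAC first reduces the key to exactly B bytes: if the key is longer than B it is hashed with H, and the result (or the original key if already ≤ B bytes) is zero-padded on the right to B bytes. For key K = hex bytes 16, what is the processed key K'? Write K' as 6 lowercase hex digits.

Key hex bytes 16 is 1 byte ≤ B = 3; zero-pad to 3 bytes: K' = 16 00 00.

160000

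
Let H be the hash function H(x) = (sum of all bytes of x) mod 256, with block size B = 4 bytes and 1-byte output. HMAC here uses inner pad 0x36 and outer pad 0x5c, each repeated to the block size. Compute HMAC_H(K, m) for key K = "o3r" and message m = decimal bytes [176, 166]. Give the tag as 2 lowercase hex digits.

Key "o3r" = 6f 33 72 is 3 bytes ≤ B = 4; zero-pad to 4 bytes: K' = 6f 33 72 00.
K' ⊕ ipad = 59 05 44 36.  K' ⊕ opad = 33 6f 2e 5c.
Inner input = (K'⊕ipad) ∥ m = 59 05 44 36 ∥ b0 a6.
Inner hash: sum = 89+5+68+54+176+166 = 558; mod 256 = 46 → 2e.
Outer input = (K'⊕opad) ∥ inner = 33 6f 2e 5c ∥ 2e.
Outer hash (tag): sum = 51+111+46+92+46 = 346; mod 256 = 90 → 5a.

5a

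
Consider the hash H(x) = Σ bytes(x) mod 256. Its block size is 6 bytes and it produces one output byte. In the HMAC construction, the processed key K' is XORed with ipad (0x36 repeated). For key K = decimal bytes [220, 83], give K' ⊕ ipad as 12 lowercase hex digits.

Key decimal bytes [220, 83] = dc 53 is 2 bytes ≤ B = 6; zero-pad to 6 bytes: K' = dc 53 00 00 00 00.
XOR each byte with 0x36: dc⊕36=ea, 53⊕36=65, 00⊕36=36, 00⊕36=36, 00⊕36=36, 00⊕36=36.

ea6536363636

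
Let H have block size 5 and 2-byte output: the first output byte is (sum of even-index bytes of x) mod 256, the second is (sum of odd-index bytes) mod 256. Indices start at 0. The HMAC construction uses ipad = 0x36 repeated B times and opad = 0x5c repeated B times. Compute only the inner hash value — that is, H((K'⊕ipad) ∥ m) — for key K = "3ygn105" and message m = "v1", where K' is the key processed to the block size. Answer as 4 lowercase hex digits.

Key "3ygn105" = 33 79 67 6e 31 30 35 is 7 bytes > B = 5, so hash it first: H(key) = 00 17, then zero-pad to 5 bytes: K' = 00 17 00 00 00.
K' ⊕ ipad = 36 21 36 36 36.
Inner input = 36 21 36 36 36 ∥ 76 31.
Inner hash: even-index sum = 211 mod 256 = 211; odd-index sum = 205 mod 256 = 205 → d3 cd.

d3cd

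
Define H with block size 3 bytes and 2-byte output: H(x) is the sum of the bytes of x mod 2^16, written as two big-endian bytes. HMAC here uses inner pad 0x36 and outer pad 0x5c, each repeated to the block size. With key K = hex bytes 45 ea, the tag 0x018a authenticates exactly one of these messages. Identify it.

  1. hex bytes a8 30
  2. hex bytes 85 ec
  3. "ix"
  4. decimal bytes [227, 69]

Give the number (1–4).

1

Key hex bytes 45 ea is 2 bytes ≤ B = 3; zero-pad to 3 bytes: K' = 45 ea 00.
K' ⊕ ipad = 73 dc 36; K' ⊕ opad = 19 b6 5c.
m1: inner = H(73 dc 36 a8 30) = 02 5d; tag = H(19 b6 5c 02 5d) = 018a ← matches
m2: inner = H(73 dc 36 85 ec) = 02 f6; tag = H(19 b6 5c 02 f6) = 0223
m3: inner = H(73 dc 36 69 78) = 02 66; tag = H(19 b6 5c 02 66) = 0193
m4: inner = H(73 dc 36 e3 45) = 02 ad; tag = H(19 b6 5c 02 ad) = 01da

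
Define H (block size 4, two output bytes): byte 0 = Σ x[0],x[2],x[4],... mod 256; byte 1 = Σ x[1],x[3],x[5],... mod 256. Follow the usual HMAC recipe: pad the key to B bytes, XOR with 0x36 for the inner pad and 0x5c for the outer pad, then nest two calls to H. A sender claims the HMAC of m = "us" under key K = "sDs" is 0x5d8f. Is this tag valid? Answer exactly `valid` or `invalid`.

Key "sDs" = 73 44 73 is 3 bytes ≤ B = 4; zero-pad to 4 bytes: K' = 73 44 73 00.
K' ⊕ ipad = 45 72 45 36; K' ⊕ opad = 2f 18 2f 5c.
Inner hash: even-index sum = 255 mod 256 = 255; odd-index sum = 283 mod 256 = 27 → ff 1b.
Outer hash (recomputed tag): even-index sum = 349 mod 256 = 93; odd-index sum = 143 mod 256 = 143 → 5d 8f.
Recomputed tag = 5d8f; claimed = 5d8f → match.

valid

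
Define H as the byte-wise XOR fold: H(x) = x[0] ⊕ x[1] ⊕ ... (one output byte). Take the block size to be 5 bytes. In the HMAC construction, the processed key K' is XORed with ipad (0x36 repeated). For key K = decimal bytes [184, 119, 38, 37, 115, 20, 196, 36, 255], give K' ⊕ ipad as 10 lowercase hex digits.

8236363636

Key decimal bytes [184, 119, 38, 37, 115, 20, 196, 36, 255] = b8 77 26 25 73 14 c4 24 ff is 9 bytes > B = 5, so hash it first: H(key) = b4, then zero-pad to 5 bytes: K' = b4 00 00 00 00.
XOR each byte with 0x36: b4⊕36=82, 00⊕36=36, 00⊕36=36, 00⊕36=36, 00⊕36=36.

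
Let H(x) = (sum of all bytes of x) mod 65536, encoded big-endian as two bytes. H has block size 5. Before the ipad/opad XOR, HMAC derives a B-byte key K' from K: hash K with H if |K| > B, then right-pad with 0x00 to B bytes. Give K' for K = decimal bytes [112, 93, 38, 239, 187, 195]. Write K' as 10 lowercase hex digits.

0360000000

|K| = 6 > B = 5, so first hash the key.
H(K): sum = 112+93+38+239+187+195 = 864 → 03 60.
Zero-pad H(K) = 03 60 to 5 bytes: K' = 03 60 00 00 00.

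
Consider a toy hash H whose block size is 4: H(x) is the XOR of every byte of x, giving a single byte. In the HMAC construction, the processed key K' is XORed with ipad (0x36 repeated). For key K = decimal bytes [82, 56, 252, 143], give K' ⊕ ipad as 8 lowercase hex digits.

640ecab9

Key decimal bytes [82, 56, 252, 143] = 52 38 fc 8f is exactly B = 4 bytes: K' = 52 38 fc 8f.
XOR each byte with 0x36: 52⊕36=64, 38⊕36=0e, fc⊕36=ca, 8f⊕36=b9.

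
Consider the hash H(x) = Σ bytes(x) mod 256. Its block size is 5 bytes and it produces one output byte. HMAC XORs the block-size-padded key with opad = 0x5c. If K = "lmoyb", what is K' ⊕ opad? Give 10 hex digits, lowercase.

Key "lmoyb" = 6c 6d 6f 79 62 is exactly B = 5 bytes: K' = 6c 6d 6f 79 62.
XOR each byte with 0x5c: 6c⊕5c=30, 6d⊕5c=31, 6f⊕5c=33, 79⊕5c=25, 62⊕5c=3e.

303133253e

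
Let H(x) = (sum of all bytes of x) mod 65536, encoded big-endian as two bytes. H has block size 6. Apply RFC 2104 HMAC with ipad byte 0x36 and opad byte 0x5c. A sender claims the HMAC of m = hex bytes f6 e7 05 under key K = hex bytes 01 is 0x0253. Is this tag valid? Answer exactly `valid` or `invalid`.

valid

Key hex bytes 01 is 1 byte ≤ B = 6; zero-pad to 6 bytes: K' = 01 00 00 00 00 00.
K' ⊕ ipad = 37 36 36 36 36 36; K' ⊕ opad = 5d 5c 5c 5c 5c 5c.
Inner hash: sum = 55+54+54+54+54+54+246+231+5 = 807 → 03 27.
Outer hash (recomputed tag): sum = 93+92+92+92+92+92+3+39 = 595 → 02 53.
Recomputed tag = 0253; claimed = 0253 → match.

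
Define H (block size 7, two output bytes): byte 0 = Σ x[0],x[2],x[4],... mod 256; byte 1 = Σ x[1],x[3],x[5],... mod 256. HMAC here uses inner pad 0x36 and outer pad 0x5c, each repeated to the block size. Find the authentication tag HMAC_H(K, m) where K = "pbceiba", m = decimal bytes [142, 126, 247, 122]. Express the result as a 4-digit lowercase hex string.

5dfe

Key "pbceiba" = 70 62 63 65 69 62 61 is exactly B = 7 bytes: K' = 70 62 63 65 69 62 61.
K' ⊕ ipad = 46 54 55 53 5f 54 57.  K' ⊕ opad = 2c 3e 3f 39 35 3e 3d.
Inner input = (K'⊕ipad) ∥ m = 46 54 55 53 5f 54 57 ∥ 8e 7e f7 7a.
Inner hash: even-index sum = 585 mod 256 = 73; odd-index sum = 640 mod 256 = 128 → 49 80.
Outer input = (K'⊕opad) ∥ inner = 2c 3e 3f 39 35 3e 3d ∥ 49 80.
Outer hash (tag): even-index sum = 349 mod 256 = 93; odd-index sum = 254 mod 256 = 254 → 5d fe.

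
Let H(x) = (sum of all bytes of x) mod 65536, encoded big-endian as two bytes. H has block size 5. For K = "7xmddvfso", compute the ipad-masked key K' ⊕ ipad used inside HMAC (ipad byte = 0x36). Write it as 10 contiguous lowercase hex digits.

Key "7xmddvfso" = 37 78 6d 64 64 76 66 73 6f is 9 bytes > B = 5, so hash it first: H(key) = 03 a2, then zero-pad to 5 bytes: K' = 03 a2 00 00 00.
XOR each byte with 0x36: 03⊕36=35, a2⊕36=94, 00⊕36=36, 00⊕36=36, 00⊕36=36.

3594363636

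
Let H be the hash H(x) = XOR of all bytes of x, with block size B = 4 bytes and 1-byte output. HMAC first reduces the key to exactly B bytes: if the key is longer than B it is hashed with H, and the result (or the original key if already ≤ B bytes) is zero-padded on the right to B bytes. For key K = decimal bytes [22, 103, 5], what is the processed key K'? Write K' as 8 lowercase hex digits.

16670500

Key decimal bytes [22, 103, 5] = 16 67 05 is 3 bytes ≤ B = 4; zero-pad to 4 bytes: K' = 16 67 05 00.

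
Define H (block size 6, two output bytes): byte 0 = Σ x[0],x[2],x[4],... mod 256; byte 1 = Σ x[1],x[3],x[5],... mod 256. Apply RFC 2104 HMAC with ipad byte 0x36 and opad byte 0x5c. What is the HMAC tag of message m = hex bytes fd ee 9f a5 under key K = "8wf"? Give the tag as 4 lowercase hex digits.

2a23

Key "8wf" = 38 77 66 is 3 bytes ≤ B = 6; zero-pad to 6 bytes: K' = 38 77 66 00 00 00.
K' ⊕ ipad = 0e 41 50 36 36 36.  K' ⊕ opad = 64 2b 3a 5c 5c 5c.
Inner input = (K'⊕ipad) ∥ m = 0e 41 50 36 36 36 ∥ fd ee 9f a5.
Inner hash: even-index sum = 560 mod 256 = 48; odd-index sum = 576 mod 256 = 64 → 30 40.
Outer input = (K'⊕opad) ∥ inner = 64 2b 3a 5c 5c 5c ∥ 30 40.
Outer hash (tag): even-index sum = 298 mod 256 = 42; odd-index sum = 291 mod 256 = 35 → 2a 23.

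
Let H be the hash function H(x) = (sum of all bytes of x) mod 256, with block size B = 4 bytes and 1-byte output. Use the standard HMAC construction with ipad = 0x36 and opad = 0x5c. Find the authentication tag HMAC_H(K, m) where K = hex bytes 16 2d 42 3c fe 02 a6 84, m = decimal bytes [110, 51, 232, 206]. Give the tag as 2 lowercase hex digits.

a1

Key hex bytes 16 2d 42 3c fe 02 a6 84 is 8 bytes > B = 4, so hash it first: H(key) = eb, then zero-pad to 4 bytes: K' = eb 00 00 00.
K' ⊕ ipad = dd 36 36 36.  K' ⊕ opad = b7 5c 5c 5c.
Inner input = (K'⊕ipad) ∥ m = dd 36 36 36 ∥ 6e 33 e8 ce.
Inner hash: sum = 221+54+54+54+110+51+232+206 = 982; mod 256 = 214 → d6.
Outer input = (K'⊕opad) ∥ inner = b7 5c 5c 5c ∥ d6.
Outer hash (tag): sum = 183+92+92+92+214 = 673; mod 256 = 161 → a1.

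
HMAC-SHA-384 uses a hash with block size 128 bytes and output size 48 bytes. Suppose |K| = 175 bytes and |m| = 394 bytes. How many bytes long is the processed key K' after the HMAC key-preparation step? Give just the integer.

128

Key is 175 > 128 bytes, so it is hashed to 48 bytes then zero-padded to 128: |K'| = 128.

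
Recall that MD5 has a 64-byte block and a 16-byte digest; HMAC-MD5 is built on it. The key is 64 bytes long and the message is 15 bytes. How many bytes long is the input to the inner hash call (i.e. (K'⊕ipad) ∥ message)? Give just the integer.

Key is 64 ≤ 64 bytes, zero-padded: |K'| = 64.
Inner input = (K'⊕ipad) ∥ m → 64 + 15 = 79 bytes.

79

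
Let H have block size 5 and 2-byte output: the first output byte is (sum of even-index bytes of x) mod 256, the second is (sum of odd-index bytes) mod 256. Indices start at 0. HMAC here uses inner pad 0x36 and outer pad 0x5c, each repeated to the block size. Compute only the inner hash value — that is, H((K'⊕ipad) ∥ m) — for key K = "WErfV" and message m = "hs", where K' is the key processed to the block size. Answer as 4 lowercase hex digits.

782b

Key "WErfV" = 57 45 72 66 56 is exactly B = 5 bytes: K' = 57 45 72 66 56.
K' ⊕ ipad = 61 73 44 50 60.
Inner input = 61 73 44 50 60 ∥ 68 73.
Inner hash: even-index sum = 376 mod 256 = 120; odd-index sum = 299 mod 256 = 43 → 78 2b.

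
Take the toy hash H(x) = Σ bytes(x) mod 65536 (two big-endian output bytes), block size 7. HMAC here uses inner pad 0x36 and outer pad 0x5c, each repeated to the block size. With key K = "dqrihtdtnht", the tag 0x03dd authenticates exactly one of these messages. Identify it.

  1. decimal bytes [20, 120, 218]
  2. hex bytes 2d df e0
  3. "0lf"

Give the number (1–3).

2

Key "dqrihtdtnht" = 64 71 72 69 68 74 64 74 6e 68 74 is 11 bytes > B = 7, so hash it first: H(key) = 04 ae, then zero-pad to 7 bytes: K' = 04 ae 00 00 00 00 00.
K' ⊕ ipad = 32 98 36 36 36 36 36; K' ⊕ opad = 58 f2 5c 5c 5c 5c 5c.
m1: inner = H(32 98 36 36 36 36 36 14 78 da) = 03 3e; tag = H(58 f2 5c 5c 5c 5c 5c 03 3e) = 0357
m2: inner = H(32 98 36 36 36 36 36 2d df e0) = 03 c4; tag = H(58 f2 5c 5c 5c 5c 5c 03 c4) = 03dd ← matches
m3: inner = H(32 98 36 36 36 36 36 30 6c 66) = 02 da; tag = H(58 f2 5c 5c 5c 5c 5c 02 da) = 03f2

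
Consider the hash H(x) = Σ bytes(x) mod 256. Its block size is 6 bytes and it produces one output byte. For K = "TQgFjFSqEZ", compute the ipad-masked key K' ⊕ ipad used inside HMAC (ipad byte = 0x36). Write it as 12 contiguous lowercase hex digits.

533636363636

Key "TQgFjFSqEZ" = 54 51 67 46 6a 46 53 71 45 5a is 10 bytes > B = 6, so hash it first: H(key) = 65, then zero-pad to 6 bytes: K' = 65 00 00 00 00 00.
XOR each byte with 0x36: 65⊕36=53, 00⊕36=36, 00⊕36=36, 00⊕36=36, 00⊕36=36, 00⊕36=36.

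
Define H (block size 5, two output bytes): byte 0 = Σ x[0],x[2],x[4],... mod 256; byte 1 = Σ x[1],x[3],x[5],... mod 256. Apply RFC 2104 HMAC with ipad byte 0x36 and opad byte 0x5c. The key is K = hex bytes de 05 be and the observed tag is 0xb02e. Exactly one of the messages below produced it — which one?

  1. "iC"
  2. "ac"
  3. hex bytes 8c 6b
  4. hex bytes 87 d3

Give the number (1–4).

Key hex bytes de 05 be is 3 bytes ≤ B = 5; zero-pad to 5 bytes: K' = de 05 be 00 00.
K' ⊕ ipad = e8 33 88 36 36; K' ⊕ opad = 82 59 e2 5c 5c.
m1: inner = H(e8 33 88 36 36 69 43) = e9 d2; tag = H(82 59 e2 5c 5c e9 d2) = 929e
m2: inner = H(e8 33 88 36 36 61 63) = 09 ca; tag = H(82 59 e2 5c 5c 09 ca) = 8abe
m3: inner = H(e8 33 88 36 36 8c 6b) = 11 f5; tag = H(82 59 e2 5c 5c 11 f5) = b5c6
m4: inner = H(e8 33 88 36 36 87 d3) = 79 f0; tag = H(82 59 e2 5c 5c 79 f0) = b02e ← matches

4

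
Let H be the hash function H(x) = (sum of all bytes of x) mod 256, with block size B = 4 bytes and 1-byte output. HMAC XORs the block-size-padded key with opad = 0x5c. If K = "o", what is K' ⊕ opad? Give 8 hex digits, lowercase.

335c5c5c

Key "o" = 6f is 1 byte ≤ B = 4; zero-pad to 4 bytes: K' = 6f 00 00 00.
XOR each byte with 0x5c: 6f⊕5c=33, 00⊕5c=5c, 00⊕5c=5c, 00⊕5c=5c.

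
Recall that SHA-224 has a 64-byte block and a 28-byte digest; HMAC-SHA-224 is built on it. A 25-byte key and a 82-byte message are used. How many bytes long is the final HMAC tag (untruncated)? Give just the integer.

28

The tag is one SHA-224 digest: 28 bytes.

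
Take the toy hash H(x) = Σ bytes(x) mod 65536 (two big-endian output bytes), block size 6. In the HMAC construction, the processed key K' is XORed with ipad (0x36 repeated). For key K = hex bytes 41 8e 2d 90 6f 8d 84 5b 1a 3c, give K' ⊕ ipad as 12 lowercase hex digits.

358b36363636

Key hex bytes 41 8e 2d 90 6f 8d 84 5b 1a 3c is 10 bytes > B = 6, so hash it first: H(key) = 03 bd, then zero-pad to 6 bytes: K' = 03 bd 00 00 00 00.
XOR each byte with 0x36: 03⊕36=35, bd⊕36=8b, 00⊕36=36, 00⊕36=36, 00⊕36=36, 00⊕36=36.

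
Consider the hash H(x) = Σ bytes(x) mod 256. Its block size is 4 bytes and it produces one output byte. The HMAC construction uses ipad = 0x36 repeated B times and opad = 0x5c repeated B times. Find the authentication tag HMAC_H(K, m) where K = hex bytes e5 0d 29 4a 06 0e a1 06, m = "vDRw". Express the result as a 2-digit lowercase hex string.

cb

Key hex bytes e5 0d 29 4a 06 0e a1 06 is 8 bytes > B = 4, so hash it first: H(key) = 20, then zero-pad to 4 bytes: K' = 20 00 00 00.
K' ⊕ ipad = 16 36 36 36.  K' ⊕ opad = 7c 5c 5c 5c.
Inner input = (K'⊕ipad) ∥ m = 16 36 36 36 ∥ 76 44 52 77.
Inner hash: sum = 22+54+54+54+118+68+82+119 = 571; mod 256 = 59 → 3b.
Outer input = (K'⊕opad) ∥ inner = 7c 5c 5c 5c ∥ 3b.
Outer hash (tag): sum = 124+92+92+92+59 = 459; mod 256 = 203 → cb.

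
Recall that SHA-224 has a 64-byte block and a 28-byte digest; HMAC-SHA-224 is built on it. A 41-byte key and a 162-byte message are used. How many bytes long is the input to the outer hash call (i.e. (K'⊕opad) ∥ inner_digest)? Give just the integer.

92

Key is 41 ≤ 64 bytes, zero-padded: |K'| = 64.
Outer input = (K'⊕opad) ∥ H(inner) → 64 + 28 = 92 bytes.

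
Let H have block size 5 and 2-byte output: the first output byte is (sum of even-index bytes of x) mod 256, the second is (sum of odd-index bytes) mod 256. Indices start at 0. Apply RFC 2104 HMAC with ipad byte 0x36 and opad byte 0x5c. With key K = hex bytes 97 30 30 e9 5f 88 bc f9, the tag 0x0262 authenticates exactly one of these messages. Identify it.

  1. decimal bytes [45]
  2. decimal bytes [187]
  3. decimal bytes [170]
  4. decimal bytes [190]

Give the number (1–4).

Key hex bytes 97 30 30 e9 5f 88 bc f9 is 8 bytes > B = 5, so hash it first: H(key) = e2 9a, then zero-pad to 5 bytes: K' = e2 9a 00 00 00.
K' ⊕ ipad = d4 ac 36 36 36; K' ⊕ opad = be c6 5c 5c 5c.
m1: inner = H(d4 ac 36 36 36 2d) = 40 0f; tag = H(be c6 5c 5c 5c 40 0f) = 8562
m2: inner = H(d4 ac 36 36 36 bb) = 40 9d; tag = H(be c6 5c 5c 5c 40 9d) = 1362
m3: inner = H(d4 ac 36 36 36 aa) = 40 8c; tag = H(be c6 5c 5c 5c 40 8c) = 0262 ← matches
m4: inner = H(d4 ac 36 36 36 be) = 40 a0; tag = H(be c6 5c 5c 5c 40 a0) = 1662

3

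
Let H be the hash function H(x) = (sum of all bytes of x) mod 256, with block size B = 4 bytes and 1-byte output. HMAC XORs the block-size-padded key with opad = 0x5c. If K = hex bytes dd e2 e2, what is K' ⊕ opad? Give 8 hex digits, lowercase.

81bebe5c

Key hex bytes dd e2 e2 is 3 bytes ≤ B = 4; zero-pad to 4 bytes: K' = dd e2 e2 00.
XOR each byte with 0x5c: dd⊕5c=81, e2⊕5c=be, e2⊕5c=be, 00⊕5c=5c.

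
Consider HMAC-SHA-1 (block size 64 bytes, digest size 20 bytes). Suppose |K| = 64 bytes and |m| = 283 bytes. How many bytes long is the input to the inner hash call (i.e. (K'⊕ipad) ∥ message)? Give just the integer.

Key is 64 ≤ 64 bytes, zero-padded: |K'| = 64.
Inner input = (K'⊕ipad) ∥ m → 64 + 283 = 347 bytes.

347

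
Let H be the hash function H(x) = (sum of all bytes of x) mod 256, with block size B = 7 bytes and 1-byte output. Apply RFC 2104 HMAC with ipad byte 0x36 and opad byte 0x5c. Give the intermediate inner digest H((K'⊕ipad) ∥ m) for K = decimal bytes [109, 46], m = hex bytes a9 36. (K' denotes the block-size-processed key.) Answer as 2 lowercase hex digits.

Key decimal bytes [109, 46] = 6d 2e is 2 bytes ≤ B = 7; zero-pad to 7 bytes: K' = 6d 2e 00 00 00 00 00.
K' ⊕ ipad = 5b 18 36 36 36 36 36.
Inner input = 5b 18 36 36 36 36 36 ∥ a9 36.
Inner hash: sum = 91+24+54+54+54+54+54+169+54 = 608; mod 256 = 96 → 60.

60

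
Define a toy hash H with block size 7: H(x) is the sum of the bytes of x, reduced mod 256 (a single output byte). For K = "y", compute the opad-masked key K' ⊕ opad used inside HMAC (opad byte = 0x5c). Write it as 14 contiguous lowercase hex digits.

Key "y" = 79 is 1 byte ≤ B = 7; zero-pad to 7 bytes: K' = 79 00 00 00 00 00 00.
XOR each byte with 0x5c: 79⊕5c=25, 00⊕5c=5c, 00⊕5c=5c, 00⊕5c=5c, 00⊕5c=5c, 00⊕5c=5c, 00⊕5c=5c.

255c5c5c5c5c5c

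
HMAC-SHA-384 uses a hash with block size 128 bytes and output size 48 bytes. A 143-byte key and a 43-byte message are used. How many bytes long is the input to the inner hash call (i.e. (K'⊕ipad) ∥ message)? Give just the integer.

Key is 143 > 128 bytes, so it is hashed to 48 bytes then zero-padded to 128: |K'| = 128.
Inner input = (K'⊕ipad) ∥ m → 128 + 43 = 171 bytes.

171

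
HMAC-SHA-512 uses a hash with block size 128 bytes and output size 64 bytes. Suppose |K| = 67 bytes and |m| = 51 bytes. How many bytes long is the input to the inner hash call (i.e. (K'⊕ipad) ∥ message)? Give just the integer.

179

Key is 67 ≤ 128 bytes, zero-padded: |K'| = 128.
Inner input = (K'⊕ipad) ∥ m → 128 + 51 = 179 bytes.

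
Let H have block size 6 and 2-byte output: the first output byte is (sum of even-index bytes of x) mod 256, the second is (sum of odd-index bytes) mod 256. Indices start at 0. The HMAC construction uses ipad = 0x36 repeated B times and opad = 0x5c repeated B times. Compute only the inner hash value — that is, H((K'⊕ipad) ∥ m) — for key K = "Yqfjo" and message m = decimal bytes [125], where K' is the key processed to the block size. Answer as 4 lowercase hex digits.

95d9

Key "Yqfjo" = 59 71 66 6a 6f is 5 bytes ≤ B = 6; zero-pad to 6 bytes: K' = 59 71 66 6a 6f 00.
K' ⊕ ipad = 6f 47 50 5c 59 36.
Inner input = 6f 47 50 5c 59 36 ∥ 7d.
Inner hash: even-index sum = 405 mod 256 = 149; odd-index sum = 217 mod 256 = 217 → 95 d9.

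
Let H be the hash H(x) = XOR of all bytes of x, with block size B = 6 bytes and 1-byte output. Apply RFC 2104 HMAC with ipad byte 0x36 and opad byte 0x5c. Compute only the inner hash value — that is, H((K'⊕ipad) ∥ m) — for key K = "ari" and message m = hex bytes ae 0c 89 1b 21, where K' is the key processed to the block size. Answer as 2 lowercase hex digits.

6b

Key "ari" = 61 72 69 is 3 bytes ≤ B = 6; zero-pad to 6 bytes: K' = 61 72 69 00 00 00.
K' ⊕ ipad = 57 44 5f 36 36 36.
Inner input = 57 44 5f 36 36 36 ∥ ae 0c 89 1b 21.
Inner hash: XOR 57⊕44⊕5f⊕36⊕36⊕36⊕ae⊕0c⊕89⊕1b⊕21 = 6b.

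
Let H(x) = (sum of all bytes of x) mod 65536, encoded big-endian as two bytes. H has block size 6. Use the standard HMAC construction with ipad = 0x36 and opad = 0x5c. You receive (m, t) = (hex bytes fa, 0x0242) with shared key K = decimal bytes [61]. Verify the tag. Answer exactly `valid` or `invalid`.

Key decimal bytes [61] = 3d is 1 byte ≤ B = 6; zero-pad to 6 bytes: K' = 3d 00 00 00 00 00.
K' ⊕ ipad = 0b 36 36 36 36 36; K' ⊕ opad = 61 5c 5c 5c 5c 5c.
Inner hash: sum = 11+54+54+54+54+54+250 = 531 → 02 13.
Outer hash (recomputed tag): sum = 97+92+92+92+92+92+2+19 = 578 → 02 42.
Recomputed tag = 0242; claimed = 0242 → match.

valid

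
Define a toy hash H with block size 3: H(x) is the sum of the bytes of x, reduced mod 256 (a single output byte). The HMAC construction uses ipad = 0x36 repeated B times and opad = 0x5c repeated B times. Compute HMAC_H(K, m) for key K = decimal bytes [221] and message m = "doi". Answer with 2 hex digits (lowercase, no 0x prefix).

Key decimal bytes [221] = dd is 1 byte ≤ B = 3; zero-pad to 3 bytes: K' = dd 00 00.
K' ⊕ ipad = eb 36 36.  K' ⊕ opad = 81 5c 5c.
Inner input = (K'⊕ipad) ∥ m = eb 36 36 ∥ 64 6f 69.
Inner hash: sum = 235+54+54+100+111+105 = 659; mod 256 = 147 → 93.
Outer input = (K'⊕opad) ∥ inner = 81 5c 5c ∥ 93.
Outer hash (tag): sum = 129+92+92+147 = 460; mod 256 = 204 → cc.

cc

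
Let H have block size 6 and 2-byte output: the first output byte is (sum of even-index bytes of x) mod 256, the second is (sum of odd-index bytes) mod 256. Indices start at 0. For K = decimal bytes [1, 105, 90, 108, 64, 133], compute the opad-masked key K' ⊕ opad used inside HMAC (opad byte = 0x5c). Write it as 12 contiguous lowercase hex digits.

5d3506301cd9

Key decimal bytes [1, 105, 90, 108, 64, 133] = 01 69 5a 6c 40 85 is exactly B = 6 bytes: K' = 01 69 5a 6c 40 85.
XOR each byte with 0x5c: 01⊕5c=5d, 69⊕5c=35, 5a⊕5c=06, 6c⊕5c=30, 40⊕5c=1c, 85⊕5c=d9.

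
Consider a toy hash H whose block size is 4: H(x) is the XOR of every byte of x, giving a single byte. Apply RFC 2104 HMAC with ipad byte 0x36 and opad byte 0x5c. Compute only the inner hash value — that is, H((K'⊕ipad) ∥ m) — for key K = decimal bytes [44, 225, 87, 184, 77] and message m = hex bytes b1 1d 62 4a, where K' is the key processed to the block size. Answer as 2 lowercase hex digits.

Key decimal bytes [44, 225, 87, 184, 77] = 2c e1 57 b8 4d is 5 bytes > B = 4, so hash it first: H(key) = 6f, then zero-pad to 4 bytes: K' = 6f 00 00 00.
K' ⊕ ipad = 59 36 36 36.
Inner input = 59 36 36 36 ∥ b1 1d 62 4a.
Inner hash: XOR 59⊕36⊕36⊕36⊕b1⊕1d⊕62⊕4a = eb.

eb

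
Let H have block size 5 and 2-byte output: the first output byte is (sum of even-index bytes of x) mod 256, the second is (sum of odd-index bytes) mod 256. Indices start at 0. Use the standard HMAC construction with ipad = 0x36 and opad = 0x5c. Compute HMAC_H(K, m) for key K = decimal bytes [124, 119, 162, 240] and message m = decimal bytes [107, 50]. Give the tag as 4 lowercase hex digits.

ec1d

Key decimal bytes [124, 119, 162, 240] = 7c 77 a2 f0 is 4 bytes ≤ B = 5; zero-pad to 5 bytes: K' = 7c 77 a2 f0 00.
K' ⊕ ipad = 4a 41 94 c6 36.  K' ⊕ opad = 20 2b fe ac 5c.
Inner input = (K'⊕ipad) ∥ m = 4a 41 94 c6 36 ∥ 6b 32.
Inner hash: even-index sum = 326 mod 256 = 70; odd-index sum = 370 mod 256 = 114 → 46 72.
Outer input = (K'⊕opad) ∥ inner = 20 2b fe ac 5c ∥ 46 72.
Outer hash (tag): even-index sum = 492 mod 256 = 236; odd-index sum = 285 mod 256 = 29 → ec 1d.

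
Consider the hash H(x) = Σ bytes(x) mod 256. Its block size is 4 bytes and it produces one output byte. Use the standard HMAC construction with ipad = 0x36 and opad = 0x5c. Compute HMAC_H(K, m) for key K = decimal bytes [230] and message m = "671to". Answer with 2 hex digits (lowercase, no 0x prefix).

c1

Key decimal bytes [230] = e6 is 1 byte ≤ B = 4; zero-pad to 4 bytes: K' = e6 00 00 00.
K' ⊕ ipad = d0 36 36 36.  K' ⊕ opad = ba 5c 5c 5c.
Inner input = (K'⊕ipad) ∥ m = d0 36 36 36 ∥ 36 37 31 74 6f.
Inner hash: sum = 208+54+54+54+54+55+49+116+111 = 755; mod 256 = 243 → f3.
Outer input = (K'⊕opad) ∥ inner = ba 5c 5c 5c ∥ f3.
Outer hash (tag): sum = 186+92+92+92+243 = 705; mod 256 = 193 → c1.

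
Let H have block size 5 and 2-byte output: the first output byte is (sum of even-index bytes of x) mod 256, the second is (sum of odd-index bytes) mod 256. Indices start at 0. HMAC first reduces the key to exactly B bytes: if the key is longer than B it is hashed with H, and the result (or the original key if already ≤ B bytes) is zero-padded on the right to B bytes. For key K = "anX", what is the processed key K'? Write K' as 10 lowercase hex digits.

616e580000

Key "anX" = 61 6e 58 is 3 bytes ≤ B = 5; zero-pad to 5 bytes: K' = 61 6e 58 00 00.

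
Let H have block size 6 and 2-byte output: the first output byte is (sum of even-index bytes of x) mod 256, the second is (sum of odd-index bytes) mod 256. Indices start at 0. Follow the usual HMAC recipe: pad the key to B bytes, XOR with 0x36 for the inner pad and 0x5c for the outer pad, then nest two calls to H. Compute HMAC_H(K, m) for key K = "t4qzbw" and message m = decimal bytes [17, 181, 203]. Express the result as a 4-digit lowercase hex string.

Key "t4qzbw" = 74 34 71 7a 62 77 is exactly B = 6 bytes: K' = 74 34 71 7a 62 77.
K' ⊕ ipad = 42 02 47 4c 54 41.  K' ⊕ opad = 28 68 2d 26 3e 2b.
Inner input = (K'⊕ipad) ∥ m = 42 02 47 4c 54 41 ∥ 11 b5 cb.
Inner hash: even-index sum = 441 mod 256 = 185; odd-index sum = 324 mod 256 = 68 → b9 44.
Outer input = (K'⊕opad) ∥ inner = 28 68 2d 26 3e 2b ∥ b9 44.
Outer hash (tag): even-index sum = 332 mod 256 = 76; odd-index sum = 253 mod 256 = 253 → 4c fd.

4cfd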